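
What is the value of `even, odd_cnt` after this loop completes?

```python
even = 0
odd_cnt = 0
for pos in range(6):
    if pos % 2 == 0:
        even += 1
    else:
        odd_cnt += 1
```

Count evens and odds in range(6)
`even, odd_cnt` takes the values: (0, 0) → (1, 0) → (1, 1) → (2, 1) → (2, 2) → (3, 2) → (3, 3)

Answer: 3, 3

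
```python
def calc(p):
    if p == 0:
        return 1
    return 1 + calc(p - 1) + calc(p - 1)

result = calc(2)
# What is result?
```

calc(p) = 1 + 2·calc(p-1), calc(0)=1. Closed form: (1+1)·2^2 - 1 = 7.

Answer: 7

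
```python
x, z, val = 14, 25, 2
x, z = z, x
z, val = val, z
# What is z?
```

Trace:
`x, z, val = 14, 25, 2` → x = 14; z = 25; val = 2
`x, z = z, x` → x = 25; z = 14
`z, val = val, z` → z = 2; val = 14
So z = 2

Answer: 2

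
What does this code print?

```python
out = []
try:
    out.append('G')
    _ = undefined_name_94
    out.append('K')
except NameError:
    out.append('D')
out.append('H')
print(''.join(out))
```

Execution trace: 'G' (try body) → 'D' (except NameError) → 'H' (after the try/except). Output: GDH

Answer: GDH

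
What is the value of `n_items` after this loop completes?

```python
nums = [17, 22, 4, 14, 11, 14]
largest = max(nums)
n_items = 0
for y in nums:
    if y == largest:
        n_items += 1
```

Count of max value 22 in [17, 22, 4, 14, 11, 14]
`n_items` takes the values: 0 → 1

Answer: 1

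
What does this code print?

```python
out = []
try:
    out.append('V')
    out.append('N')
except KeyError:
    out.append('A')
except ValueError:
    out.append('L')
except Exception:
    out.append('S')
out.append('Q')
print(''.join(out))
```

Execution trace: 'V' (try body) → 'N' (try body, no exception) → 'Q' (after the try/except). Output: VNQ

Answer: VNQ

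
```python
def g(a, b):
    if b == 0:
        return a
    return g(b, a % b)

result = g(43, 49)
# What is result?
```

g(43, 49) -> g(49, 43) -> g(43, 6) -> g(6, 1) -> g(1, 0) -> 1

Answer: 1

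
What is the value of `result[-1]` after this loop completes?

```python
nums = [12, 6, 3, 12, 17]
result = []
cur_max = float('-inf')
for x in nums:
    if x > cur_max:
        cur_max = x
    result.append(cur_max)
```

Running max ends at 17
`result` takes the values: [] → [12] → [12, 12] → [12, 12, 12] → [12, 12, 12, 12] → [12, 12, 12, 12, 17]
So `result[-1]` = 17

Answer: 17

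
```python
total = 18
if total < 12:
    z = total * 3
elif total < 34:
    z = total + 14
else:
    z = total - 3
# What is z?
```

Trace:
`total = 18` → total = 18
`if total < 12: ...` → total < 12 is False, total < 34 is True → z = 32
So z = 32

Answer: 32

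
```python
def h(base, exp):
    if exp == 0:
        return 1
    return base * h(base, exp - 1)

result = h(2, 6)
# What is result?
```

h(2, 6) = 2 * 2 * 2 * 2 * 2 * 2 = 64

Answer: 64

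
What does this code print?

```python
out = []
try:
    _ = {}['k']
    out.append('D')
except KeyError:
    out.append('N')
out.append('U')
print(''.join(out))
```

Execution trace: 'N' (except KeyError) → 'U' (after the try/except). Output: NU

Answer: NU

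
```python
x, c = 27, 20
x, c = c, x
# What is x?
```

Trace:
`x, c = 27, 20` → x = 27; c = 20
`x, c = c, x` → x = 20; c = 27
So x = 20

Answer: 20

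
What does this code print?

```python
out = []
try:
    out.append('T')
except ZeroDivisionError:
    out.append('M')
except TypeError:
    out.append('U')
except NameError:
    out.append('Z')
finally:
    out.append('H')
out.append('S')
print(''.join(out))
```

Execution trace: 'T' (try body, no exception) → 'H' (finally) → 'S' (after the try/except). Output: THS

Answer: THS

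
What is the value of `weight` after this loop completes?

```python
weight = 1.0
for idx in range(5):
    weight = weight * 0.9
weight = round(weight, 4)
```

Exponential decay: 1.0 * 0.9^5
`weight` takes the values: 1.0 → 0.9 → 0.81 → 0.729 → 0.6561 → 0.59049 → 0.5905

Answer: 0.5905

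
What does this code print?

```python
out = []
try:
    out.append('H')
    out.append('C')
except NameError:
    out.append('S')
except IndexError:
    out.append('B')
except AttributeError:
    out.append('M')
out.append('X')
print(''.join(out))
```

Execution trace: 'H' (try body) → 'C' (try body, no exception) → 'X' (after the try/except). Output: HCX

Answer: HCX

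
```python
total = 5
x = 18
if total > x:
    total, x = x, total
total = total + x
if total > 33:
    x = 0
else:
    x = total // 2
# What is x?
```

Trace:
`total = 5` → total = 5
`x = 18` → x = 18
`if total > x: ...` → total > x is False → no variable changes
`total = total + x` → total = 23
`if total > 33: ...` → total > 33 is False, take else branch → x = 11
So x = 11

Answer: 11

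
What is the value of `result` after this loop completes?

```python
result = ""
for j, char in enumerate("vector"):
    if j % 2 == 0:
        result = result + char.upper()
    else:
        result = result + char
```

Uppercase even positions in 'vector'
`result` takes the values: "" → "V" → "Ve" → "VeC" → "VeCt" → "VeCtO" → "VeCtOr"

Answer: "VeCtOr"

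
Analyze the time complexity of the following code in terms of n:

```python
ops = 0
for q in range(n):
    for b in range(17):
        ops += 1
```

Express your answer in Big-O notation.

Each loop level contributes: n × 1. Multiplying the contributions gives O(n).

Answer: O(n)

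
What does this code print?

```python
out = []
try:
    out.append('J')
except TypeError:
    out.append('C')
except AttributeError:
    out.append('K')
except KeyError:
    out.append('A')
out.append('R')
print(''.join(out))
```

Execution trace: 'J' (try body, no exception) → 'R' (after the try/except). Output: JR

Answer: JR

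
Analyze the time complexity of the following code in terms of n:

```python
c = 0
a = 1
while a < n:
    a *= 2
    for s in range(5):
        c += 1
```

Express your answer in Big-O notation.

Each loop level contributes: log n × 1. Multiplying the contributions gives O(log n).

Answer: O(log n)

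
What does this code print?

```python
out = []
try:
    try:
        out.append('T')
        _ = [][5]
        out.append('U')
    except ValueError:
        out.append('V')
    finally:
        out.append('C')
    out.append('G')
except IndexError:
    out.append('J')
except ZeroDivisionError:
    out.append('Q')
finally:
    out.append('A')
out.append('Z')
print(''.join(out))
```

Execution trace: 'T' (inner try body) → 'C' (inner finally) → 'J' (except IndexError) → 'A' (finally) → 'Z' (after the try/except). Output: TCJAZ

Answer: TCJAZ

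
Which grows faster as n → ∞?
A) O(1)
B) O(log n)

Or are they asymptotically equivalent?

O(1) vs O(log n): Higher order terms dominate.

Answer: B) O(log n) grows faster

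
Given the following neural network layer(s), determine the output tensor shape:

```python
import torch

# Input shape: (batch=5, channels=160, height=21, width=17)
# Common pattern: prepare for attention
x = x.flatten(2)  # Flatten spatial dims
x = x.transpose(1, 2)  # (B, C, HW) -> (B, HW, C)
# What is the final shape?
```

Input: (5, 160, 21, 17) -> after flatten(2): (5, 160, 357) -> Output: (5, 357, 160)

Answer: (5, 357, 160)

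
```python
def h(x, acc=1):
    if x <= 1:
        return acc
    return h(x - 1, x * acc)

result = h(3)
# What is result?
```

Accumulator trace (n, acc): (3, 1) -> (2, 3) -> (1, 6) -> return 6

Answer: 6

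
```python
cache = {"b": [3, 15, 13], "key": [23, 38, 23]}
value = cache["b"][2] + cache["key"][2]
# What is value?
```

Trace:
`cache = {"b": [3, 15, 13], "key": [23, 38, 23]}` → cache = {'b': [3, 15, 13], 'key': [23, 38, 23]}
`value = cache["b"][2] + cache["key"][2]` → value = 36
So value = 36

Answer: 36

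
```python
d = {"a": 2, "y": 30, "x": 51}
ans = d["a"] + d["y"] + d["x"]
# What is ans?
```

Trace:
`d = {"a": 2, "y": 30, "x": 51}` → d = {'a': 2, 'y': 30, 'x': 51}
`ans = d["a"] + d["y"] + d["x"]` → ans = 83
So ans = 83

Answer: 83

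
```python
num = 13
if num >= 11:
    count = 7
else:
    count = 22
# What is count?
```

Trace:
`num = 13` → num = 13
`if num >= 11: ...` → num >= 11 is True → count = 7
So count = 7

Answer: 7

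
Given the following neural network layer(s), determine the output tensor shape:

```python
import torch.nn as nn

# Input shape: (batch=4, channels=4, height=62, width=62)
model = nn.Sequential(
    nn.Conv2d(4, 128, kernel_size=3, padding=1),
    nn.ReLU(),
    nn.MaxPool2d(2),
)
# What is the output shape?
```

Input: (4, 4, 62, 62) -> after Conv2d: (4, 128, 62, 62) -> after ReLU: (4, 128, 62, 62) -> Output: (4, 128, 31, 31)

Answer: (4, 128, 31, 31)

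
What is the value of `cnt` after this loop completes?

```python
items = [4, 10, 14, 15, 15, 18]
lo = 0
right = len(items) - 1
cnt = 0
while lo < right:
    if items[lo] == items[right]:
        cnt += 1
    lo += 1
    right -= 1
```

Count matching pairs from ends
`cnt` takes the values: 0

Answer: 0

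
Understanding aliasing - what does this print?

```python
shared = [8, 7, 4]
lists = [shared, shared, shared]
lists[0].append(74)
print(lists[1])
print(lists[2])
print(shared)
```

Key concept: list of same reference.
Step by step:
`shared = [8, 7, 4]` → shared = [8, 7, 4]
`lists = [shared, shared, shared]` → lists = [[8, 7, 4], [8, 7, 4], [8, 7, 4]]
`lists[0].append(74)` → shared = [8, 7, 4, 74]; lists = [[8, 7, 4, 74], [8, 7, 4, 74], [8, 7, 4, 74]]
`print(lists[1])` → prints [8, 7, 4, 74]
`print(lists[2])` → prints [8, 7, 4, 74]
`print(shared)` → prints [8, 7, 4, 74]

Answer:
[8, 7, 4, 74]
[8, 7, 4, 74]
[8, 7, 4, 74]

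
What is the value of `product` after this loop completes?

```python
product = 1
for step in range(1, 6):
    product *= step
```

5! = 120
`product` takes the values: 1 → 2 → 6 → 24 → 120

Answer: 120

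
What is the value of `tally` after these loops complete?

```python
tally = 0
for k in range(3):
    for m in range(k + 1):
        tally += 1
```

Triangle: 1 + 2 + ... + 3
`tally` takes the values: 0 → 1 → 2 → 3 → 4 → 5 → 6

Answer: 6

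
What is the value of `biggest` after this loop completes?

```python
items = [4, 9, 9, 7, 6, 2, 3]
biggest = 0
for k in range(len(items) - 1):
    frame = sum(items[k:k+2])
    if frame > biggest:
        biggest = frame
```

Max sum of 2-element window in [4, 9, 9, 7, 6, 2, 3]
`biggest` takes the values: 0 → 13 → 18

Answer: 18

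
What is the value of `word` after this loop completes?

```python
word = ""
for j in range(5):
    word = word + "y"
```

Repeat 'y' 5 times
`word` takes the values: "" → "y" → "yy" → "yyy" → "yyyy" → "yyyyy"

Answer: "yyyyy"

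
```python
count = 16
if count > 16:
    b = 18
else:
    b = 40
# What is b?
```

Trace:
`count = 16` → count = 16
`if count > 16: ...` → count > 16 is False, take else branch → b = 40
So b = 40

Answer: 40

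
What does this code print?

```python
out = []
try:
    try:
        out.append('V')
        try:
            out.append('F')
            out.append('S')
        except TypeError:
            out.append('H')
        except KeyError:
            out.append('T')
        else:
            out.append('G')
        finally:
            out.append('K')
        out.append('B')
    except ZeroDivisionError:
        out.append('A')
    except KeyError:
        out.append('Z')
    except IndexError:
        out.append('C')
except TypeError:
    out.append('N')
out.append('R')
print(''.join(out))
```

Execution trace: 'V' (try body) → 'F' (inner try body) → 'S' (inner try body, no exception) → 'G' (inner else) → 'K' (inner finally) → 'B' (try body, no exception) → 'R' (after the try/except). Output: VFSGKBR

Answer: VFSGKBR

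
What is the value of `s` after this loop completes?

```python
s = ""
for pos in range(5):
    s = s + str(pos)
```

Concatenate digits 0 to 4
`s` takes the values: "" → "0" → "01" → "012" → "0123" → "01234"

Answer: "01234"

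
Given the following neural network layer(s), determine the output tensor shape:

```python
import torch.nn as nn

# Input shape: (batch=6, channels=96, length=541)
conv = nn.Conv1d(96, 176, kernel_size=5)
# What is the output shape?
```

Input: (6, 96, 541) -> Output: (6, 176, 537)

Answer: (6, 176, 537)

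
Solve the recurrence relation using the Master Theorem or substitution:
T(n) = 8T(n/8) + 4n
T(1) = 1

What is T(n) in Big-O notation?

By Master Theorem: a=8, b=8, f(n)=4n. Since log_8(8) = 1 and f(n) = Θ(n^1), Case 2 applies. T(n) = O(n log n).

Answer: O(n log n)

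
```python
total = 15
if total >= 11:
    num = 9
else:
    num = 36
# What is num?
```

Trace:
`total = 15` → total = 15
`if total >= 11: ...` → total >= 11 is True → num = 9
So num = 9

Answer: 9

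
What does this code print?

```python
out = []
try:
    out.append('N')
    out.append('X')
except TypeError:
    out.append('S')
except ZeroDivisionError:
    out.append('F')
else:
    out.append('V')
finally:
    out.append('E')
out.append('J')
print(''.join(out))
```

Execution trace: 'N' (try body) → 'X' (try body, no exception) → 'V' (else) → 'E' (finally) → 'J' (after the try/except). Output: NXVEJ

Answer: NXVEJ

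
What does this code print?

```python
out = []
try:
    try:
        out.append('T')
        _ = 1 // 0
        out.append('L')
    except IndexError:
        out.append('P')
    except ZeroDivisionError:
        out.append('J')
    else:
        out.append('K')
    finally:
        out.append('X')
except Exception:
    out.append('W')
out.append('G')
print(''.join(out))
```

Execution trace: 'T' (inner try body) → 'J' (inner except ZeroDivisionError) → 'X' (inner finally) → 'G' (after the try/except). Output: TJXG

Answer: TJXG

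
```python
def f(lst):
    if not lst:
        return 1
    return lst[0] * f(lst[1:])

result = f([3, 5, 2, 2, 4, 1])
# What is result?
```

Product over [3, 5, 2, 2, 4, 1] = 3 * 5 * 2 * 2 * 4 * 1 = 240

Answer: 240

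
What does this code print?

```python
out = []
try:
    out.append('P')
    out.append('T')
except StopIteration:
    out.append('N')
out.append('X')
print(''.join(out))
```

Execution trace: 'P' (try body) → 'T' (try body, no exception) → 'X' (after the try/except). Output: PTX

Answer: PTX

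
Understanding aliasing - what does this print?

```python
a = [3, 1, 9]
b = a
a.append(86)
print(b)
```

Key concept: basic list aliasing.
Step by step:
`a = [3, 1, 9]` → a = [3, 1, 9]
`b = a` → b = [3, 1, 9] (same object as a)
`a.append(86)` → a = [3, 1, 9, 86] (same object as b); b = [3, 1, 9, 86] (same object as a)
`print(b)` → prints [3, 1, 9, 86]

Answer: [3, 1, 9, 86]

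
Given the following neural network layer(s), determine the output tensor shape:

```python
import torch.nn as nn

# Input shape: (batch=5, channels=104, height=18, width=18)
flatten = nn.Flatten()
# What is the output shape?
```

Input: (5, 104, 18, 18) -> Output: (5, 33696)

Answer: (5, 33696)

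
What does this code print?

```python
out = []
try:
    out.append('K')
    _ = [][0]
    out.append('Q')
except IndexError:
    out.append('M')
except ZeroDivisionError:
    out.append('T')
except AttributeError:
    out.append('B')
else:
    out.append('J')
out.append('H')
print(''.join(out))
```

Execution trace: 'K' (try body) → 'M' (except IndexError) → 'H' (after the try/except). Output: KMH

Answer: KMH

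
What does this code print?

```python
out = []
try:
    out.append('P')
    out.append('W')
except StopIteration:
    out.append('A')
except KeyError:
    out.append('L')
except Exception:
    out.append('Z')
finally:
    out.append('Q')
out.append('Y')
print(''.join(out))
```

Execution trace: 'P' (try body) → 'W' (try body, no exception) → 'Q' (finally) → 'Y' (after the try/except). Output: PWQY

Answer: PWQY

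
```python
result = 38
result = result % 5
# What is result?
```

Trace:
`result = 38` → result = 38
`result = result % 5` → result = 3
So result = 3

Answer: 3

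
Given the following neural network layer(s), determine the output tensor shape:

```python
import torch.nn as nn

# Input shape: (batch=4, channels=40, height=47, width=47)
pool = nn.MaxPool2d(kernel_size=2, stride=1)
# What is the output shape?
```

Input: (4, 40, 47, 47) -> Output: (4, 40, 46, 46)

Answer: (4, 40, 46, 46)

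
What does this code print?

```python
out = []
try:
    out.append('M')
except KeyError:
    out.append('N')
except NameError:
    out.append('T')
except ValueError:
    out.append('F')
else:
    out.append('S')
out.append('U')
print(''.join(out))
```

Execution trace: 'M' (try body, no exception) → 'S' (else) → 'U' (after the try/except). Output: MSU

Answer: MSU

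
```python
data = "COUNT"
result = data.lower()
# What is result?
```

Trace:
`data = "COUNT"` → data = 'COUNT'
`result = data.lower()` → result = 'count'
So result = 'count'

Answer: 'count'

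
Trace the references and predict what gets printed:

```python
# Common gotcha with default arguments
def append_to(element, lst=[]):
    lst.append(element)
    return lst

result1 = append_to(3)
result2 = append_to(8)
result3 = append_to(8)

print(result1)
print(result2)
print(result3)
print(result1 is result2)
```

Key concept: mutable default argument gotcha.
Step by step:
`result1 = append_to(3)` → result1 = [3]
`result2 = append_to(8)` → result1 = [3, 8] (same object as result2); result2 = [3, 8] (same object as result1)
`result3 = append_to(8)` → result1 = [3, 8, 8] (same object as result2, result3); result2 = [3, 8, 8] (same object as result1, result3); result3 = [3, 8, 8] (same object as result1, result2)
`print(result1)` → prints [3, 8, 8]
`print(result2)` → prints [3, 8, 8]
`print(result3)` → prints [3, 8, 8]
`print(result1 is result2)` → prints True

Answer:
[3, 8, 8]
[3, 8, 8]
[3, 8, 8]
True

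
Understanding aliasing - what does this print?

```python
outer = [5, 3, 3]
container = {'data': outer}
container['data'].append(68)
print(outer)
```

Key concept: dict holds reference to list.
Step by step:
`outer = [5, 3, 3]` → outer = [5, 3, 3]
`container = {'data': outer}` → container = {'data': [5, 3, 3]}
`container['data'].append(68)` → outer = [5, 3, 3, 68]; container = {'data': [5, 3, 3, 68]}
`print(outer)` → prints [5, 3, 3, 68]

Answer: [5, 3, 3, 68]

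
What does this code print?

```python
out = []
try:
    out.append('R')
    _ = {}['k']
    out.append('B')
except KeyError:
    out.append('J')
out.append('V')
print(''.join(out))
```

Execution trace: 'R' (try body) → 'J' (except KeyError) → 'V' (after the try/except). Output: RJV

Answer: RJV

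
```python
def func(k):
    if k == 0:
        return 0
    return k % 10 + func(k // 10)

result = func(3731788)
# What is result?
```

Sum of digits of 3731788: 8 + 8 + 7 + 1 + 3 + 7 + 3 = 37

Answer: 37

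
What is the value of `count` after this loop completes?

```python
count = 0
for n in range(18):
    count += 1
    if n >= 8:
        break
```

Loop breaks when n reaches 8, count is 9
`count` takes the values: 0 → 1 → 2 → 3 → 4 → 5 → 6 → 7 → 8 → 9

Answer: 9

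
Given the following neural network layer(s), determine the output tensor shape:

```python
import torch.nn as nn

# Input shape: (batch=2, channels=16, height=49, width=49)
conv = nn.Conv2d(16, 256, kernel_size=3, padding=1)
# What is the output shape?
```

Input: (2, 16, 49, 49) -> Output: (2, 256, 49, 49)

Answer: (2, 256, 49, 49)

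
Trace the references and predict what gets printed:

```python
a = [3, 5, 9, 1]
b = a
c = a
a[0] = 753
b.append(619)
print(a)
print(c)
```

Key concept: multiple aliases.
Step by step:
`a = [3, 5, 9, 1]` → a = [3, 5, 9, 1]
`b = a` → b = [3, 5, 9, 1] (same object as a)
`c = a` → c = [3, 5, 9, 1] (same object as a, b)
`a[0] = 753` → a = [753, 5, 9, 1] (same object as b, c); b = [753, 5, 9, 1] (same object as a, c); c = [753, 5, 9, 1] (same object as a, b)
`b.append(619)` → a = [753, 5, 9, 1, 619] (same object as b, c); b = [753, 5, 9, 1, 619] (same object as a, c); c = [753, 5, 9, 1, 619] (same object as a, b)
`print(a)` → prints [753, 5, 9, 1, 619]
`print(c)` → prints [753, 5, 9, 1, 619]

Answer:
[753, 5, 9, 1, 619]
[753, 5, 9, 1, 619]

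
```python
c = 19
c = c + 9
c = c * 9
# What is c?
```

Trace:
`c = 19` → c = 19
`c = c + 9` → c = 28
`c = c * 9` → c = 252
So c = 252

Answer: 252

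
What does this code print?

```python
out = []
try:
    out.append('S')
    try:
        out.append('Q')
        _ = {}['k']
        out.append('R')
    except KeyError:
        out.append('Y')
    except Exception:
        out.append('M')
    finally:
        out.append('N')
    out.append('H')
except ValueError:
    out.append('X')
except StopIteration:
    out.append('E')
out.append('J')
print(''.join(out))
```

Execution trace: 'S' (try body) → 'Q' (inner try body) → 'Y' (inner except KeyError) → 'N' (inner finally) → 'H' (try body, no exception) → 'J' (after the try/except). Output: SQYNHJ

Answer: SQYNHJ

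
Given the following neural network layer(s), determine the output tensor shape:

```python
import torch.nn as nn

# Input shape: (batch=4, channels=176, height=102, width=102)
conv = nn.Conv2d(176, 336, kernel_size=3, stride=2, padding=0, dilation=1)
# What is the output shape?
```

Input: (4, 176, 102, 102) -> Output: (4, 336, 50, 50)

Answer: (4, 336, 50, 50)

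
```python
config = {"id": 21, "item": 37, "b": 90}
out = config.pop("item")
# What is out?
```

Trace:
`config = {"id": 21, "item": 37, "b": 90}` → config = {'id': 21, 'item': 37, 'b': 90}
`out = config.pop("item")` → config = {'id': 21, 'b': 90}; out = 37
So out = 37

Answer: 37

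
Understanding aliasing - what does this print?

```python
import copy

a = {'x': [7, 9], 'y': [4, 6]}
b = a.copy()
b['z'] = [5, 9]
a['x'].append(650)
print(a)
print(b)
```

Key concept: shallow copy of dict with mutable values.
Step by step:
`a = {'x': [7, 9], 'y': [4, 6]}` → a = {'x': [7, 9], 'y': [4, 6]}
`b = a.copy()` → b = {'x': [7, 9], 'y': [4, 6]}
`b['z'] = [5, 9]` → b = {'x': [7, 9], 'y': [4, 6], 'z': [5, 9]}
`a['x'].append(650)` → a = {'x': [7, 9, 650], 'y': [4, 6]}; b = {'x': [7, 9, 650], 'y': [4, 6], 'z': [5, 9]}
`print(a)` → prints {'x': [7, 9, 650], 'y': [4, 6]}
`print(b)` → prints {'x': [7, 9, 650], 'y': [4, 6], 'z': [5, 9]}

Answer:
{'x': [7, 9, 650], 'y': [4, 6]}
{'x': [7, 9, 650], 'y': [4, 6], 'z': [5, 9]}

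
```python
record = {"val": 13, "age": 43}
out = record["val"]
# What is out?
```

Trace:
`record = {"val": 13, "age": 43}` → record = {'val': 13, 'age': 43}
`out = record["val"]` → out = 13
So out = 13

Answer: 13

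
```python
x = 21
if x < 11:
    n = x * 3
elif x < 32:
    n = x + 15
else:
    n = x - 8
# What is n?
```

Trace:
`x = 21` → x = 21
`if x < 11: ...` → x < 11 is False, x < 32 is True → n = 36
So n = 36

Answer: 36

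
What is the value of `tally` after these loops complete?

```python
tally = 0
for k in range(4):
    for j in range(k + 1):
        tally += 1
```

Triangle: 1 + 2 + ... + 4
`tally` takes the values: 0 → 1 → 2 → 3 → 4 → 5 → 6 → 7 → 8 → 9 → 10

Answer: 10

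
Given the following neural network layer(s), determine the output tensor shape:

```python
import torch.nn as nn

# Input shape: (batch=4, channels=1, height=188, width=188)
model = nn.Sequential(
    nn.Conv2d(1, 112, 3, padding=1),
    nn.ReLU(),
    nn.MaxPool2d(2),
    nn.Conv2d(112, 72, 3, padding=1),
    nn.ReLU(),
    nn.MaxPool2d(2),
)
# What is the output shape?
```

Input: (4, 1, 188, 188) -> after first Conv2d: (4, 112, 188, 188) -> after first MaxPool2d: (4, 112, 94, 94) -> after second Conv2d: (4, 72, 94, 94) -> Output: (4, 72, 47, 47)

Answer: (4, 72, 47, 47)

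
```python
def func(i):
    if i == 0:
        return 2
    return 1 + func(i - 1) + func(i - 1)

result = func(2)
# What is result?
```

func(i) = 1 + 2·func(i-1), func(0)=2. Closed form: (2+1)·2^2 - 1 = 11.

Answer: 11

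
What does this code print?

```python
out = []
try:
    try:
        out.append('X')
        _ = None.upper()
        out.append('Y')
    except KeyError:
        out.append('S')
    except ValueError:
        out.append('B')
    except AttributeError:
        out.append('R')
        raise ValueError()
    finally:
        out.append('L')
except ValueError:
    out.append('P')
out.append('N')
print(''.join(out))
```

Execution trace: 'X' (inner try body) → 'R' (inner except AttributeError) → 'L' (inner finally) → 'P' (outer except ValueError) → 'N' (after the try/except). Output: XRLPN

Answer: XRLPN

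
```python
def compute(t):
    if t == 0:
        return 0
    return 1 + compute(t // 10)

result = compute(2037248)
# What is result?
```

Count of digits of 2037248: 7

Answer: 7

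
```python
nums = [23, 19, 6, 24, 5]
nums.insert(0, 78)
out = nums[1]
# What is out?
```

Trace:
`nums = [23, 19, 6, 24, 5]` → nums = [23, 19, 6, 24, 5]
`nums.insert(0, 78)` → nums = [78, 23, 19, 6, 24, 5]
`out = nums[1]` → out = 23
So out = 23

Answer: 23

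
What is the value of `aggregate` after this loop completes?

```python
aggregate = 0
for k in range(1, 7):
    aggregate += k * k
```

Sum of squares 1² to 6² = 91
`aggregate` takes the values: 0 → 1 → 5 → 14 → 30 → 55 → 91

Answer: 91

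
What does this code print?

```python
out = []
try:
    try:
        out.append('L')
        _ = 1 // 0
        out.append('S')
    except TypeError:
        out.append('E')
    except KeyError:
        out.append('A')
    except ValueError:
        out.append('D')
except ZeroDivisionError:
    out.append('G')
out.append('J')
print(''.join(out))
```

Execution trace: 'L' (try body) → 'G' (outer except ZeroDivisionError) → 'J' (after the try/except). Output: LGJ

Answer: LGJ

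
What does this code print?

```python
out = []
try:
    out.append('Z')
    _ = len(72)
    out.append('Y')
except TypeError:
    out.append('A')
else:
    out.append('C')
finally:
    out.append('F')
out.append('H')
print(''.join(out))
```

Execution trace: 'Z' (try body) → 'A' (except TypeError) → 'F' (finally) → 'H' (after the try/except). Output: ZAFH

Answer: ZAFH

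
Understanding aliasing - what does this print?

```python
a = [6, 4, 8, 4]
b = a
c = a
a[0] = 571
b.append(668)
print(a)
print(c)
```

Key concept: multiple aliases.
Step by step:
`a = [6, 4, 8, 4]` → a = [6, 4, 8, 4]
`b = a` → b = [6, 4, 8, 4] (same object as a)
`c = a` → c = [6, 4, 8, 4] (same object as a, b)
`a[0] = 571` → a = [571, 4, 8, 4] (same object as b, c); b = [571, 4, 8, 4] (same object as a, c); c = [571, 4, 8, 4] (same object as a, b)
`b.append(668)` → a = [571, 4, 8, 4, 668] (same object as b, c); b = [571, 4, 8, 4, 668] (same object as a, c); c = [571, 4, 8, 4, 668] (same object as a, b)
`print(a)` → prints [571, 4, 8, 4, 668]
`print(c)` → prints [571, 4, 8, 4, 668]

Answer:
[571, 4, 8, 4, 668]
[571, 4, 8, 4, 668]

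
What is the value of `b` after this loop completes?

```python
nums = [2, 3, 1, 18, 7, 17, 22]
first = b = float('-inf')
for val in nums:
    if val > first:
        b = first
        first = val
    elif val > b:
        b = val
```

Second largest (with repeats) in [2, 3, 1, 18, 7, 17, 22]
`b` takes the values: -inf → 2 → 3 → 7 → 17 → 18

Answer: 18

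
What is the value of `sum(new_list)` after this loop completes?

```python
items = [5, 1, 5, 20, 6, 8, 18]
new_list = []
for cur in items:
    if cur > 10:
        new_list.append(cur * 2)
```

Sum of doubled values > 10
`new_list` takes the values: [] → [40] → [40, 36]
So `sum(new_list)` = 76

Answer: 76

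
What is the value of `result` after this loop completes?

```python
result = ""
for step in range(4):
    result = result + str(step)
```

Concatenate digits 0 to 3
`result` takes the values: "" → "0" → "01" → "012" → "0123"

Answer: "0123"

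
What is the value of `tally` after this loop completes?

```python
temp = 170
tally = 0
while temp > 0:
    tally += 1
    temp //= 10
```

Count digits by repeated division by 10
`tally` takes the values: 0 → 1 → 2 → 3

Answer: 3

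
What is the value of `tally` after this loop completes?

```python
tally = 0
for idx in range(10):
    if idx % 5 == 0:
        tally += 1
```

Count numbers divisible by 5 in range(10)
`tally` takes the values: 0 → 1 → 2

Answer: 2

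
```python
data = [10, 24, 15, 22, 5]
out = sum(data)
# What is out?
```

Trace:
`data = [10, 24, 15, 22, 5]` → data = [10, 24, 15, 22, 5]
`out = sum(data)` → out = 76
So out = 76

Answer: 76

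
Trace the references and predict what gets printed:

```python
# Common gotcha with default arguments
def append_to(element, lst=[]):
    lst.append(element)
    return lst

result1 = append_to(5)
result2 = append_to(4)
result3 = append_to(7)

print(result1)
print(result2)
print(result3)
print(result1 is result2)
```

Key concept: mutable default argument gotcha.
Step by step:
`result1 = append_to(5)` → result1 = [5]
`result2 = append_to(4)` → result1 = [5, 4] (same object as result2); result2 = [5, 4] (same object as result1)
`result3 = append_to(7)` → result1 = [5, 4, 7] (same object as result2, result3); result2 = [5, 4, 7] (same object as result1, result3); result3 = [5, 4, 7] (same object as result1, result2)
`print(result1)` → prints [5, 4, 7]
`print(result2)` → prints [5, 4, 7]
`print(result3)` → prints [5, 4, 7]
`print(result1 is result2)` → prints True

Answer:
[5, 4, 7]
[5, 4, 7]
[5, 4, 7]
True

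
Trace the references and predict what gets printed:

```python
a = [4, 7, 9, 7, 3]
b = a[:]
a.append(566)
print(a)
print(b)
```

Key concept: slice [:] creates copy.
Step by step:
`a = [4, 7, 9, 7, 3]` → a = [4, 7, 9, 7, 3]
`b = a[:]` → b = [4, 7, 9, 7, 3]
`a.append(566)` → a = [4, 7, 9, 7, 3, 566]
`print(a)` → prints [4, 7, 9, 7, 3, 566]
`print(b)` → prints [4, 7, 9, 7, 3]

Answer:
[4, 7, 9, 7, 3, 566]
[4, 7, 9, 7, 3]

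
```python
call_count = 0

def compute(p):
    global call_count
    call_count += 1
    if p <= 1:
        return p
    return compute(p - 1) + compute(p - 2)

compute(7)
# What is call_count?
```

Calls(p) = 1 + Calls(p-1) + Calls(p-2); Calls(0)=Calls(1)=1. For p=7 this gives 41.

Answer: 41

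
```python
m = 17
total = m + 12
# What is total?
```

Trace:
`m = 17` → m = 17
`total = m + 12` → total = 29
So total = 29

Answer: 29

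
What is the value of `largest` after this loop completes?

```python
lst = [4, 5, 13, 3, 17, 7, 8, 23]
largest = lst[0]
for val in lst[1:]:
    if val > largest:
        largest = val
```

Maximum of [4, 5, 13, 3, 17, 7, 8, 23]
`largest` takes the values: 4 → 5 → 13 → 17 → 23

Answer: 23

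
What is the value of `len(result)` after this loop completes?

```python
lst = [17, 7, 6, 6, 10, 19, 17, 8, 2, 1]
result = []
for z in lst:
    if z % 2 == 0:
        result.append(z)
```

Count even numbers in [17, 7, 6, 6, 10, 19, 17, 8, 2, 1]
`result` takes the values: [] → [6] → [6, 6] → [6, 6, 10] → [6, 6, 10, 8] → [6, 6, 10, 8, 2]
So `len(result)` = 5

Answer: 5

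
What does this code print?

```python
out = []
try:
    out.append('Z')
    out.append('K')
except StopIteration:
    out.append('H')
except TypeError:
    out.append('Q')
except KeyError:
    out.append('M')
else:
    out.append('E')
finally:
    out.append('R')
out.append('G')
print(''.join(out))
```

Execution trace: 'Z' (try body) → 'K' (try body, no exception) → 'E' (else) → 'R' (finally) → 'G' (after the try/except). Output: ZKERG

Answer: ZKERG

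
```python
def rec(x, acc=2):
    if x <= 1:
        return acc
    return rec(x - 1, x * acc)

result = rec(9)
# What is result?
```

Accumulator trace (n, acc): (9, 2) -> (8, 18) -> (7, 144) -> (6, 1008) -> (5, 6048) -> (4, 30240) -> (3, 120960) -> (2, 362880) -> (1, 725760) -> return 725760

Answer: 725760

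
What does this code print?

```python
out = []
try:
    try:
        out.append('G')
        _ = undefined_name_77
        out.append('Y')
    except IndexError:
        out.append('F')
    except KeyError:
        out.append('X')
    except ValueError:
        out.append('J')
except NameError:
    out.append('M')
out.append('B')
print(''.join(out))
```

Execution trace: 'G' (try body) → 'M' (outer except NameError) → 'B' (after the try/except). Output: GMB

Answer: GMB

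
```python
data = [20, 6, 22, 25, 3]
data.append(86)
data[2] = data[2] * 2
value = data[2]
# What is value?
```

Trace:
`data = [20, 6, 22, 25, 3]` → data = [20, 6, 22, 25, 3]
`data.append(86)` → data = [20, 6, 22, 25, 3, 86]
`data[2] = data[2] * 2` → data = [20, 6, 44, 25, 3, 86]
`value = data[2]` → value = 44
So value = 44

Answer: 44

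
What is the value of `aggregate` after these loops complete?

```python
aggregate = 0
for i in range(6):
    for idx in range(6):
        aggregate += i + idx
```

Sum of all i+idx for i,idx in 6x6
`aggregate` takes the values: 0 → 1 → 3 → 6 → 10 → 15 → 16 → 18 → 21 → 25 → 30 → 36 → 38 → 41 → 45 → 50 → 56 → 63 → 66 → 70 → 75 → 81 → 88 → 96 → 100 → 105 → 111 → 118 → 126 → 135 → 140 → 146 → 153 → 161 → 170 → 180

Answer: 180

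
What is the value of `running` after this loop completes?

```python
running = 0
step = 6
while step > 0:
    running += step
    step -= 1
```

Sum 6 down to 1
`running` takes the values: 0 → 6 → 11 → 15 → 18 → 20 → 21

Answer: 21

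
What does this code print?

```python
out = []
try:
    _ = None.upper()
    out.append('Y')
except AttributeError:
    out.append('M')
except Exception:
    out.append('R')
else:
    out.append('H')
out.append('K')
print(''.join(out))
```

Execution trace: 'M' (except AttributeError) → 'K' (after the try/except). Output: MK

Answer: MK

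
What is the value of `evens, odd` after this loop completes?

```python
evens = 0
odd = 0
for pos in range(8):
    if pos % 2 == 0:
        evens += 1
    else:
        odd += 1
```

Count evens and odds in range(8)
`evens, odd` takes the values: (0, 0) → (1, 0) → (1, 1) → (2, 1) → (2, 2) → (3, 2) → (3, 3) → (4, 3) → (4, 4)

Answer: 4, 4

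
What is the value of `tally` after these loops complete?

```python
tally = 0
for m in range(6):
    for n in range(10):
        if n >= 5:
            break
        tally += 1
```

Inner breaks at 5, outer runs 6 times
`tally` takes the values: 0 → 1 → 2 → 3 → 4 → 5 → 6 → 7 → 8 → 9 → 10 → 11 → 12 → 13 → 14 → 15 → 16 → 17 → 18 → 19 → 20 → 21 → 22 → 23 → 24 → 25 → 26 → 27 → 28 → 29 → 30

Answer: 30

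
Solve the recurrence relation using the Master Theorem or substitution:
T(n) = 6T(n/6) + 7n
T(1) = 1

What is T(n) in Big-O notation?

By Master Theorem: a=6, b=6, f(n)=7n. Since log_6(6) = 1 and f(n) = Θ(n^1), Case 2 applies. T(n) = O(n log n).

Answer: O(n log n)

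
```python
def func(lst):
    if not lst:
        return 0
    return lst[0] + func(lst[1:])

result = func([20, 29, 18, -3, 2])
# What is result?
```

20 + 29 + 18 + (-3) + 2 + 0 = 66

Answer: 66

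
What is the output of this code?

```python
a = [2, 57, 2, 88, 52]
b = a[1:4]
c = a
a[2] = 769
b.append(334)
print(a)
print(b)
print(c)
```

Key concept: slice vs alias.
Step by step:
`a = [2, 57, 2, 88, 52]` → a = [2, 57, 2, 88, 52]
`b = a[1:4]` → b = [57, 2, 88]
`c = a` → c = [2, 57, 2, 88, 52] (same object as a)
`a[2] = 769` → a = [2, 57, 769, 88, 52] (same object as c); c = [2, 57, 769, 88, 52] (same object as a)
`b.append(334)` → b = [57, 2, 88, 334]
`print(a)` → prints [2, 57, 769, 88, 52]
`print(b)` → prints [57, 2, 88, 334]
`print(c)` → prints [2, 57, 769, 88, 52]

Answer:
[2, 57, 769, 88, 52]
[57, 2, 88, 334]
[2, 57, 769, 88, 52]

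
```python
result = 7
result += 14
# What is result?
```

Trace:
`result = 7` → result = 7
`result += 14` → result = 21
So result = 21

Answer: 21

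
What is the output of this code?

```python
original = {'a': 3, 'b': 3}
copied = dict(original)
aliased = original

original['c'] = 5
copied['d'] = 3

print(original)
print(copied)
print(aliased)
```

Key concept: dict() creates copy, assignment creates alias.
Step by step:
`original = {'a': 3, 'b': 3}` → original = {'a': 3, 'b': 3}
`copied = dict(original)` → copied = {'a': 3, 'b': 3}
`aliased = original` → aliased = {'a': 3, 'b': 3} (same object as original)
`original['c'] = 5` → original = {'a': 3, 'b': 3, 'c': 5} (same object as aliased); aliased = {'a': 3, 'b': 3, 'c': 5} (same object as original)
`copied['d'] = 3` → copied = {'a': 3, 'b': 3, 'd': 3}
`print(original)` → prints {'a': 3, 'b': 3, 'c': 5}
`print(copied)` → prints {'a': 3, 'b': 3, 'd': 3}
`print(aliased)` → prints {'a': 3, 'b': 3, 'c': 5}

Answer:
{'a': 3, 'b': 3, 'c': 5}
{'a': 3, 'b': 3, 'd': 3}
{'a': 3, 'b': 3, 'c': 5}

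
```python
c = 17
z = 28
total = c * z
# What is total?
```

Trace:
`c = 17` → c = 17
`z = 28` → z = 28
`total = c * z` → total = 476
So total = 476

Answer: 476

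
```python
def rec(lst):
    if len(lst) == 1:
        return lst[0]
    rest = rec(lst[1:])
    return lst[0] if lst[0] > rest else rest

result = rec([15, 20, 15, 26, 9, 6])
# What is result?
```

Recursive max over [15, 20, 15, 26, 9, 6] = 26

Answer: 26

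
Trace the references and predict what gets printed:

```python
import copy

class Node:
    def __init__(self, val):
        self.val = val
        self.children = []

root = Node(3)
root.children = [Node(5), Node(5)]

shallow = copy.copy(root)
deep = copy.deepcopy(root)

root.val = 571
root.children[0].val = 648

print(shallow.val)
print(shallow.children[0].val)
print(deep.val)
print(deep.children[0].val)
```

Key concept: deep copy with custom objects.
Step by step:
`root = Node(3)` → root = Node(val=3, children=[])
`root.children = [Node(5), Node(5)]` → root = Node(val=3, children=[Node(val=5, children=[]), Node(val=5, children=[])])
`shallow = copy.copy(root)` → shallow = Node(val=3, children=[Node(val=5, children=[]), Node(val=5, children=[])])
`deep = copy.deepcopy(root)` → deep = Node(val=3, children=[Node(val=5, children=[]), Node(val=5, children=[])])
`root.val = 571` → root = Node(val=571, children=[Node(val=5, children=[]), Node(val=5, children=[])])
`root.children[0].val = 648` → root = Node(val=571, children=[Node(val=648, children=[]), Node(val=5, children=[])]); shallow = Node(val=3, children=[Node(val=648, children=[]), Node(val=5, children=[])])
`print(shallow.val)` → prints 3
`print(shallow.children[0].val)` → prints 648
`print(deep.val)` → prints 3
`print(deep.children[0].val)` → prints 5

Answer:
3
648
3
5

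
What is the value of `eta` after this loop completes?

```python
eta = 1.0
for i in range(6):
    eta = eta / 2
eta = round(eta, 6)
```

Halving LR 6 times: 1 / 2^6
`eta` takes the values: 1.0 → 0.5 → 0.25 → 0.125 → 0.0625 → 0.03125 → 0.015625

Answer: 0.015625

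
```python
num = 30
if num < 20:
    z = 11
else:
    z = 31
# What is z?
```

Trace:
`num = 30` → num = 30
`if num < 20: ...` → num < 20 is False, take else branch → z = 31
So z = 31

Answer: 31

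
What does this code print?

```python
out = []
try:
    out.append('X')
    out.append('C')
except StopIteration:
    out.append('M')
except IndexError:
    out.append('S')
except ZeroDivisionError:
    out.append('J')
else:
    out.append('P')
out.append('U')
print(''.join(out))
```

Execution trace: 'X' (try body) → 'C' (try body, no exception) → 'P' (else) → 'U' (after the try/except). Output: XCPU

Answer: XCPU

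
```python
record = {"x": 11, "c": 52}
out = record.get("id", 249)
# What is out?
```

Trace:
`record = {"x": 11, "c": 52}` → record = {'x': 11, 'c': 52}
`out = record.get("id", 249)` → out = 249
So out = 249

Answer: 249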